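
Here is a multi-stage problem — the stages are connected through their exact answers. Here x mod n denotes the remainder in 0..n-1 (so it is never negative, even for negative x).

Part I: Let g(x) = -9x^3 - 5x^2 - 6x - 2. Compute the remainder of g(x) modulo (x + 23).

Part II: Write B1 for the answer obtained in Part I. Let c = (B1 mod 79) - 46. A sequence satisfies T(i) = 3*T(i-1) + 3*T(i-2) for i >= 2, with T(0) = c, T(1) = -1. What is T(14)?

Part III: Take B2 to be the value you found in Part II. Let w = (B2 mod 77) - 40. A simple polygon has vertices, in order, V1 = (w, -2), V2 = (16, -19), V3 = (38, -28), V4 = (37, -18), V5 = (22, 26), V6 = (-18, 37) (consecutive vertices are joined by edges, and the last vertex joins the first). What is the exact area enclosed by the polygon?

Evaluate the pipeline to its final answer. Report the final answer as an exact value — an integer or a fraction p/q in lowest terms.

1079

Part I: remainder = value at the root: -9*(-23)^3 - 5*(-23)^2 - 6*(-23)^1 - 2 = (109503) + (-2645) + (138) + (-2) = 106994; answer 106994
Part II: B1 = 106994; c = -18; T(2) = 3*(-1) + 3*(-18) = -57; iterating: T(2)=-57, T(3)=-174, T(4)=-693, T(5)=-2601, T(6)=-9882, T(7)=-37449, T(8)=-141993, T(9)=-538326, T(10)=-2040957, T(11)=-7737849, T(12)=-29336418, T(13)=-111222801, T(14)=-421677657; answer -421677657
Part III: B2 = -421677657; w = 21; cross terms: (21*-19 - 16*-2)=-367, (16*-28 - 38*-19)=274, (38*-18 - 37*-28)=352, (37*26 - 22*-18)=1358, (22*37 - -18*26)=1282, (-18*-2 - 21*37)=-741; twice the area = |2158| = 2158; area = 1079; answer 1079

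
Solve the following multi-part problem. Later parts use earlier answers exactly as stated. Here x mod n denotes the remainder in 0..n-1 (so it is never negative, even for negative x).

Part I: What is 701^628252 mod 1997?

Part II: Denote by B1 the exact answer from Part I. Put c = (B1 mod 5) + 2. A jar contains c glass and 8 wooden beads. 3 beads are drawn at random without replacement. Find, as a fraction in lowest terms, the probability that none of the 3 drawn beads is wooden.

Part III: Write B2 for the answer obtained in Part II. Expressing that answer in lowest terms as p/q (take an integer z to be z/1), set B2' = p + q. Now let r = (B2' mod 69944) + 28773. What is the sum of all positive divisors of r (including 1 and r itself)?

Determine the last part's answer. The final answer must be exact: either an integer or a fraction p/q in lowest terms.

Part I: squarings mod 1997: 701^1=701, 701^2=139, 701^4=1348, 701^8=1831, 701^16=1595, 701^32=1844, 701^64=1442, 701^128=487, 701^256=1523, 701^512=1012, 701^1024=1680, 701^2048=639, 701^4096=933, 701^8192=1794, 701^16384=1269, 701^32768=779, 701^65536=1750, 701^131072=1099, 701^262144=1613, 701^524288=1675; 701^628252 = 701^4 * 701^8 * 701^16 * 701^512 * 701^1024 * 701^4096 * 701^32768 * 701^65536 * 701^524288 = 1171 (mod 1997); answer 1171
Part II: B1 = 1171; c = 3; total draws C(11,3) = 165; favorable C(3,3) = 1; P = 1/165; answer 1/165
Part III: B2 = 1/165; threaded value p + q = 166; r = 28939; 28939 = 43 * 673; sigma = (1 + 43) * (1 + 673) = 44 * 674 = 29656; answer 29656

29656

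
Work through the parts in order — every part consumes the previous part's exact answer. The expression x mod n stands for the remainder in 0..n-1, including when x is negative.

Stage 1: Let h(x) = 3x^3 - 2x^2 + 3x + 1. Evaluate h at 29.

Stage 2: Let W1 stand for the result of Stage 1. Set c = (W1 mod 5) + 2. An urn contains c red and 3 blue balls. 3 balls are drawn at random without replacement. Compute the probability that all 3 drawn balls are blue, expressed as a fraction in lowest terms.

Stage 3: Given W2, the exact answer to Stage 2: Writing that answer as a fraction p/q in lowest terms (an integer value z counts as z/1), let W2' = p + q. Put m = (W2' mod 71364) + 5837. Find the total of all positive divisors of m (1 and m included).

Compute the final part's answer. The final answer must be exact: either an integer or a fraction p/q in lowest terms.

Stage 1: 3*(29)^3 - 2*(29)^2 + 3*(29)^1 + 1 = (73167) + (-1682) + (87) + (1) = 71573; answer 71573
Stage 2: W1 = 71573; c = 5; total draws C(8,3) = 56; favorable C(3,3) = 1; P = 1/56; answer 1/56
Stage 3: W2 = 1/56; threaded value p + q = 57; m = 5894; 5894 = 2 * 7 * 421; sigma = (1 + 2) * (1 + 7) * (1 + 421) = 3 * 8 * 422 = 10128; answer 10128

10128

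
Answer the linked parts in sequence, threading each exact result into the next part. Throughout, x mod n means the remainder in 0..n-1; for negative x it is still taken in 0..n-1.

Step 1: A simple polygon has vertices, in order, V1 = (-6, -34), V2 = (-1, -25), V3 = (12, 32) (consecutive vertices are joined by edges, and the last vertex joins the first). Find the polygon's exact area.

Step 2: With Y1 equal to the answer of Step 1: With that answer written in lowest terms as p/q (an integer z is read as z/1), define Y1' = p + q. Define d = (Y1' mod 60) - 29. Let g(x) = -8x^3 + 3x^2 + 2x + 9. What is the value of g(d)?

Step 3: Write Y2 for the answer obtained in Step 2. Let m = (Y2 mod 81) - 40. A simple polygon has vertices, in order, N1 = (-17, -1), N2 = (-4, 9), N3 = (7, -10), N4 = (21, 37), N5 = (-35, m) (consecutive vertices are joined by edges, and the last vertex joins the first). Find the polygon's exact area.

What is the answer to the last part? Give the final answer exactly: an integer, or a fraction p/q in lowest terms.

Step 1: cross terms: (-6*-25 - -1*-34)=116, (-1*32 - 12*-25)=268, (12*-34 - -6*32)=-216; twice the area = |168| = 168; area = 84; answer 84
Step 2: Y1 = 84; threaded value p + q = 85; d = -4; -8*(-4)^3 + 3*(-4)^2 + 2*(-4)^1 + 9 = (512) + (48) + (-8) + (9) = 561; answer 561
Step 3: Y2 = 561; m = 35; cross terms: (-17*9 - -4*-1)=-157, (-4*-10 - 7*9)=-23, (7*37 - 21*-10)=469, (21*35 - -35*37)=2030, (-35*-1 - -17*35)=630; twice the area = |2949| = 2949; area = 2949/2; answer 2949/2

2949/2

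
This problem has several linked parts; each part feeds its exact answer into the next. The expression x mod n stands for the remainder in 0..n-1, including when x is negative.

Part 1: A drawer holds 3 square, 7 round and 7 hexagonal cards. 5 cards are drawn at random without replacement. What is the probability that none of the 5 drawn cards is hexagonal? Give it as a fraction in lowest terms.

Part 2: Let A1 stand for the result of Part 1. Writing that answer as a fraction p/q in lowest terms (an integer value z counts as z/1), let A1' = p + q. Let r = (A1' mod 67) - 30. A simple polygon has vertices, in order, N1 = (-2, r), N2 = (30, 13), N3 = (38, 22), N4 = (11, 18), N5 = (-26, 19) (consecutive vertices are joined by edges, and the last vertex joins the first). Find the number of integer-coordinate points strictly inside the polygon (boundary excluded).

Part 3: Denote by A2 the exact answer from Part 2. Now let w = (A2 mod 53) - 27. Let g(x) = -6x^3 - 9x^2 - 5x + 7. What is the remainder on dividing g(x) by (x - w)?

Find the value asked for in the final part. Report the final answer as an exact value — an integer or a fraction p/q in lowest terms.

Part 1: total draws C(17,5) = 6188; favorable C(10,5) = 252; P = 9/221; answer 9/221
Part 2: A1 = 9/221; threaded value p + q = 230; r = -1; cross terms: (-2*13 - 30*-1)=4, (30*22 - 38*13)=166, (38*18 - 11*22)=442, (11*19 - -26*18)=677, (-26*-1 - -2*19)=64; twice the area = |1353| = 1353; area = 1353/2; boundary points = 2 + 1 + 1 + 1 + 4 = 9; strictly interior points = area - boundary/2 + 1 = 673; answer 673
Part 3: A2 = 673; w = 10; remainder = value at the root: -6*(10)^3 - 9*(10)^2 - 5*(10)^1 + 7 = (-6000) + (-900) + (-50) + (7) = -6943; answer -6943

-6943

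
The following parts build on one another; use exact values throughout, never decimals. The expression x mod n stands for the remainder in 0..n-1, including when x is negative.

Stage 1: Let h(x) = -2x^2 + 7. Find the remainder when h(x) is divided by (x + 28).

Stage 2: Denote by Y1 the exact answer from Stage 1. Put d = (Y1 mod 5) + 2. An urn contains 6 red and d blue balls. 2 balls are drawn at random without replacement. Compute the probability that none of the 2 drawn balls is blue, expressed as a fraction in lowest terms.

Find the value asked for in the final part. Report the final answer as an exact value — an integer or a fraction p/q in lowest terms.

5/22

Stage 1: remainder = value at the root: -2*(-28)^2 + 7 = (-1568) + (7) = -1561; answer -1561
Stage 2: Y1 = -1561; d = 6; total draws C(12,2) = 66; favorable C(6,2) = 15; P = 5/22; answer 5/22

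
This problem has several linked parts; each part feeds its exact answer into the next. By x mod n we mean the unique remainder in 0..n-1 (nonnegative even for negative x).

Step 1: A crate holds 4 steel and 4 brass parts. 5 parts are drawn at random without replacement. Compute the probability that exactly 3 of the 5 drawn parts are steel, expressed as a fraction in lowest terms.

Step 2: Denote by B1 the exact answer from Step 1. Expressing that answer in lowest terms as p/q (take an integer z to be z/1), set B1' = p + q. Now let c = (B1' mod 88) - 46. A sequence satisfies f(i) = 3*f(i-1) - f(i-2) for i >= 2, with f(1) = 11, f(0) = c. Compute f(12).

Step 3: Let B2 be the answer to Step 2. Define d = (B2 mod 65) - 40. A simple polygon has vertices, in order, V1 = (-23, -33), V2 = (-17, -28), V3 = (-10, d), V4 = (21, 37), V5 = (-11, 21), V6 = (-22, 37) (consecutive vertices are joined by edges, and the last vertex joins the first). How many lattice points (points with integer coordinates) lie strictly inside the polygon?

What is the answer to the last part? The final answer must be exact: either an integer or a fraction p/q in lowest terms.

1631

Step 1: total draws C(8,5) = 56; favorable C(4,3)*C(4,2) = 24; P = 3/7; answer 3/7
Step 2: B1 = 3/7; threaded value p + q = 10; c = -36; f(2) = 3*(11) - 1*(-36) = 69; iterating: f(2)=69, f(3)=196, f(4)=519, f(5)=1361, f(6)=3564, f(7)=9331, f(8)=24429, f(9)=63956, f(10)=167439, f(11)=438361, f(12)=1147644; answer 1147644
Step 3: B2 = 1147644; d = -36; cross terms: (-23*-28 - -17*-33)=83, (-17*-36 - -10*-28)=332, (-10*37 - 21*-36)=386, (21*21 - -11*37)=848, (-11*37 - -22*21)=55, (-22*-33 - -23*37)=1577; twice the area = |3281| = 3281; area = 3281/2; boundary points = 1 + 1 + 1 + 16 + 1 + 1 = 21; strictly interior points = area - boundary/2 + 1 = 1631; answer 1631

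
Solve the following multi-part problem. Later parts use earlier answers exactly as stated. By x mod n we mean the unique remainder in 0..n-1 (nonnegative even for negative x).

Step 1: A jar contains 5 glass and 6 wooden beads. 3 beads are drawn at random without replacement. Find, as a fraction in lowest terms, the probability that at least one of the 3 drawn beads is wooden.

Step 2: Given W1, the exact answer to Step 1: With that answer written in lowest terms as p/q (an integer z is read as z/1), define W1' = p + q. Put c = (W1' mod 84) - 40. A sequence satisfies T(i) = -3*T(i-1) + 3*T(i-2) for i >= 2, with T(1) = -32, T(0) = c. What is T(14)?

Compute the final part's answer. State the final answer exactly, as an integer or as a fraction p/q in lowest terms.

Step 1: total draws C(11,3) = 165; complement C(5,3) = 10; favorable 165 - 10 = 155; P = 31/33; answer 31/33
Step 2: W1 = 31/33; threaded value p + q = 64; c = 24; T(2) = -3*(-32) + 3*(24) = 168; iterating: T(2)=168, T(3)=-600, T(4)=2304, T(5)=-8712, T(6)=33048, T(7)=-125280, T(8)=474984, T(9)=-1800792, T(10)=6827328, T(11)=-25884360, T(12)=98135064, T(13)=-372058272, T(14)=1410580008; answer 1410580008

1410580008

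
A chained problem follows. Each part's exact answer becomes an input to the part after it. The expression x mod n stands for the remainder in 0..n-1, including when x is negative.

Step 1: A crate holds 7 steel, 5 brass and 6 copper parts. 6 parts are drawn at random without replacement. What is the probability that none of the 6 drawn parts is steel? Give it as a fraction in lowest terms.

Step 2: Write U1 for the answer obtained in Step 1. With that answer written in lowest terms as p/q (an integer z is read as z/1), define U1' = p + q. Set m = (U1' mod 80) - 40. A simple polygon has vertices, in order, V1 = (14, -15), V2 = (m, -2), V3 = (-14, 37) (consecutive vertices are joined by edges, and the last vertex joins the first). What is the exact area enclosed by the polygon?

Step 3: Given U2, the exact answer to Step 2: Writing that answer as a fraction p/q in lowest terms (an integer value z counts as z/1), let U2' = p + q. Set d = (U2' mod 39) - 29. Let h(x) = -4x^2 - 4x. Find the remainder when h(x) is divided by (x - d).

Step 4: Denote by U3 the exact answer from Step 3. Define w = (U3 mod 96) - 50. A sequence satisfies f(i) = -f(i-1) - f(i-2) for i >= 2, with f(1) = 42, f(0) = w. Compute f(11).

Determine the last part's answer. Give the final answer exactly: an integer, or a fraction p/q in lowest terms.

Step 1: total draws C(18,6) = 18564; favorable C(11,6) = 462; P = 11/442; answer 11/442
Step 2: U1 = 11/442; threaded value p + q = 453; m = 13; cross terms: (14*-2 - 13*-15)=167, (13*37 - -14*-2)=453, (-14*-15 - 14*37)=-308; twice the area = |312| = 312; area = 156; answer 156
Step 3: U2 = 156; threaded value p + q = 157; d = -28; remainder = value at the root: -4*(-28)^2 - 4*(-28)^1 = (-3136) + (112) = -3024; answer -3024
Step 4: U3 = -3024; w = -2; f(2) = -1*(42) - 1*(-2) = -40; iterating: f(2)=-40, f(3)=-2, f(4)=42, f(5)=-40, f(6)=-2, f(7)=42, f(8)=-40, f(9)=-2, f(10)=42, f(11)=-40; answer -40

-40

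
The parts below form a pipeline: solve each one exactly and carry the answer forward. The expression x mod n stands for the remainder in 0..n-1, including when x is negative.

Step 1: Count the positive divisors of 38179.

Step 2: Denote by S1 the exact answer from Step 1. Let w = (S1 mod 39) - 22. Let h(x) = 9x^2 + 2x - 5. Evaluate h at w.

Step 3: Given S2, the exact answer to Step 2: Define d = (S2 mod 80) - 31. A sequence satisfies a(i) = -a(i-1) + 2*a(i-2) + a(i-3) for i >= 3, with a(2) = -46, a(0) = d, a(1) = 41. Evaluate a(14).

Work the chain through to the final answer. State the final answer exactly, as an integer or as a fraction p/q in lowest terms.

Step 1: 38179 = 73 * 523; number of divisors = (1+1) * (1+1) = 4; answer 4
Step 2: S1 = 4; w = -18; 9*(-18)^2 + 2*(-18)^1 - 5 = (2916) + (-36) + (-5) = 2875; answer 2875
Step 3: S2 = 2875; d = 44; a(3) = -1*(-46) + 2*(41) + 1*(44) = 172; iterating: a(3)=172, a(4)=-223, a(5)=521, a(6)=-795, a(7)=1614, a(8)=-2683, a(9)=5116, a(10)=-8868, a(11)=16417, a(12)=-29037, a(13)=53003, a(14)=-94660; answer -94660

-94660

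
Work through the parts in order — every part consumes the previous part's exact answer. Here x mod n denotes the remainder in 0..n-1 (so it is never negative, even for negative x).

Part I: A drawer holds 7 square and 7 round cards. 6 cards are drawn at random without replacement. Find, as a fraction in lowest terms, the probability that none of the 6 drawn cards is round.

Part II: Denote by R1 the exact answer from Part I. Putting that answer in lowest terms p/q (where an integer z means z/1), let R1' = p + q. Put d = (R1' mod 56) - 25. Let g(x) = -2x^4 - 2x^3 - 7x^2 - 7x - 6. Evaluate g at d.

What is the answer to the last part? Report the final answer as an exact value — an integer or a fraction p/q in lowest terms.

Part I: total draws C(14,6) = 3003; favorable C(7,6) = 7; P = 1/429; answer 1/429
Part II: R1 = 1/429; threaded value p + q = 430; d = 13; -2*(13)^4 - 2*(13)^3 - 7*(13)^2 - 7*(13)^1 - 6 = (-57122) + (-4394) + (-1183) + (-91) + (-6) = -62796; answer -62796

-62796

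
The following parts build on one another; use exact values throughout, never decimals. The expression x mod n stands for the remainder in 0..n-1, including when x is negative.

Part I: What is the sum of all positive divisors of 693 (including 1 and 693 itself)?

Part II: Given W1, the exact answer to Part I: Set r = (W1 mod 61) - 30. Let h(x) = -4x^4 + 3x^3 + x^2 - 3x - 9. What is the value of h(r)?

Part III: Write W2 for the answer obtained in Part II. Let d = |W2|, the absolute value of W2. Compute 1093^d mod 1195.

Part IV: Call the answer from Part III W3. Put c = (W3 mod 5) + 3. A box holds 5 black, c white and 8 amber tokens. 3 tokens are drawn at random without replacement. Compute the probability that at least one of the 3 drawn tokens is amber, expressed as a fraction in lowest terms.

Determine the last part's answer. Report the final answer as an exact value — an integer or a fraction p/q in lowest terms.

Part I: 693 = 3^2 * 7 * 11; sigma = (1 + 3 + 9) * (1 + 7) * (1 + 11) = 13 * 8 * 12 = 1248; answer 1248
Part II: W1 = 1248; r = -2; -4*(-2)^4 + 3*(-2)^3 + 1*(-2)^2 - 3*(-2)^1 - 9 = (-64) + (-24) + (4) + (6) + (-9) = -87; answer -87
Part III: W2 = -87; d = 87; squarings mod 1195: 1093^1=1093, 1093^2=844, 1093^4=116, 1093^8=311, 1093^16=1121, 1093^32=696, 1093^64=441; 1093^87 = 1093^1 * 1093^2 * 1093^4 * 1093^16 * 1093^64 = 387 (mod 1195); answer 387
Part IV: W3 = 387; c = 5; total draws C(18,3) = 816; complement C(10,3) = 120; favorable 816 - 120 = 696; P = 29/34; answer 29/34

29/34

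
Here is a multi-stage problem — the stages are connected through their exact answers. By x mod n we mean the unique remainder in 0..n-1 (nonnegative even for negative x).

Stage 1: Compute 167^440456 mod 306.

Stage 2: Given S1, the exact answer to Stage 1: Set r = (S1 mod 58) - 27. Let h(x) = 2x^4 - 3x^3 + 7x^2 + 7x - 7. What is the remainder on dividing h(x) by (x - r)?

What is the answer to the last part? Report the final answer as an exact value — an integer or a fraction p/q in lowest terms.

866131

Stage 1: squarings mod 306: 167^1=167, 167^2=43, 167^4=13, 167^8=169, 167^16=103, 167^32=205, 167^64=103, 167^128=205, 167^256=103, 167^512=205, 167^1024=103, 167^2048=205, 167^4096=103, 167^8192=205, 167^16384=103, 167^32768=205, 167^65536=103, 167^131072=205, 167^262144=103; 167^440456 = 167^8 * 167^128 * 167^2048 * 167^4096 * 167^8192 * 167^32768 * 167^131072 * 167^262144 = 169 (mod 306); answer 169
Stage 2: S1 = 169; r = 26; remainder = value at the root: 2*(26)^4 - 3*(26)^3 + 7*(26)^2 + 7*(26)^1 - 7 = (913952) + (-52728) + (4732) + (182) + (-7) = 866131; answer 866131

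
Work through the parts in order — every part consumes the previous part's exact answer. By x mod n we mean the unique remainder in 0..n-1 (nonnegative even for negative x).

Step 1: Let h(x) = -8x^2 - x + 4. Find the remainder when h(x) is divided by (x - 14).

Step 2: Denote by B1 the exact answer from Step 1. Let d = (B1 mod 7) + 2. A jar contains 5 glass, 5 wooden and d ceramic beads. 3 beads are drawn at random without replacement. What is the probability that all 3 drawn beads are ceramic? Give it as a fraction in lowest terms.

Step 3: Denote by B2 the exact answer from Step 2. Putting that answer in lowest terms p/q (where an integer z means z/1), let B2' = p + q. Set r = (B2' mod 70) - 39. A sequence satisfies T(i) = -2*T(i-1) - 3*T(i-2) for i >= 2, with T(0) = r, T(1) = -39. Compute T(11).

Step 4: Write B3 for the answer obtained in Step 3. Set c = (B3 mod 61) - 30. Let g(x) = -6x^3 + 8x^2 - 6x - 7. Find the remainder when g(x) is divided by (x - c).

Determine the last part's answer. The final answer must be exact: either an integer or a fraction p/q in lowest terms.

Step 1: remainder = value at the root: -8*(14)^2 - 1*(14)^1 + 4 = (-1568) + (-14) + (4) = -1578; answer -1578
Step 2: B1 = -1578; d = 6; total draws C(16,3) = 560; favorable C(6,3) = 20; P = 1/28; answer 1/28
Step 3: B2 = 1/28; threaded value p + q = 29; r = -10; T(2) = -2*(-39) - 3*(-10) = 108; iterating: T(2)=108, T(3)=-99, T(4)=-126, T(5)=549, T(6)=-720, T(7)=-207, T(8)=2574, T(9)=-4527, T(10)=1332, T(11)=10917; answer 10917
Step 4: B3 = 10917; c = 29; remainder = value at the root: -6*(29)^3 + 8*(29)^2 - 6*(29)^1 - 7 = (-146334) + (6728) + (-174) + (-7) = -139787; answer -139787

-139787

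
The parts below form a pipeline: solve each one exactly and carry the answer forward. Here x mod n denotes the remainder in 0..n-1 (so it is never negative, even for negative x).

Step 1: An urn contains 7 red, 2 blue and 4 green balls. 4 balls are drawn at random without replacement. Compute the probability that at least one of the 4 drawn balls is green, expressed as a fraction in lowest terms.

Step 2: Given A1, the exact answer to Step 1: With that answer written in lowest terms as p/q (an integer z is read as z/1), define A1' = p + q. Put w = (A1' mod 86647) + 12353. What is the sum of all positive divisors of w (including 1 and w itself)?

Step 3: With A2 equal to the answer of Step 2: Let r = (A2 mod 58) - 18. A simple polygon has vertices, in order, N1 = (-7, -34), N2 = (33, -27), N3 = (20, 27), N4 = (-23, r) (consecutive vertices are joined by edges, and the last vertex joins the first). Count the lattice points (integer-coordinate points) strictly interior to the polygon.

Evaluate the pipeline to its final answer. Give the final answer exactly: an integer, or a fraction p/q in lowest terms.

Step 1: total draws C(13,4) = 715; complement C(9,4) = 126; favorable 715 - 126 = 589; P = 589/715; answer 589/715
Step 2: A1 = 589/715; threaded value p + q = 1304; w = 13657; 13657 = 7 * 1951; sigma = (1 + 7) * (1 + 1951) = 8 * 1952 = 15616; answer 15616
Step 3: A2 = 15616; r = -4; cross terms: (-7*-27 - 33*-34)=1311, (33*27 - 20*-27)=1431, (20*-4 - -23*27)=541, (-23*-34 - -7*-4)=754; twice the area = |4037| = 4037; area = 4037/2; boundary points = 1 + 1 + 1 + 2 = 5; strictly interior points = area - boundary/2 + 1 = 2017; answer 2017

2017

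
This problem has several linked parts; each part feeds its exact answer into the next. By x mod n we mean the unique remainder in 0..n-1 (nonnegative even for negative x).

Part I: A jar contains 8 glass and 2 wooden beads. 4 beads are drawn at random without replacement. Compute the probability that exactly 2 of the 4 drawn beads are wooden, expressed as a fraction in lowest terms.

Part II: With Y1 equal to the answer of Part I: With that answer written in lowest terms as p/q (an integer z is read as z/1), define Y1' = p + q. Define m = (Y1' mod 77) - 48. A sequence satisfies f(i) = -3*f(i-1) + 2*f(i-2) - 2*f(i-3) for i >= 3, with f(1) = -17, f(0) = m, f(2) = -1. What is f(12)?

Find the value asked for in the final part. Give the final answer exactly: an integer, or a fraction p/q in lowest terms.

-2318581

Part I: total draws C(10,4) = 210; favorable C(2,2)*C(8,2) = 28; P = 2/15; answer 2/15
Part II: Y1 = 2/15; threaded value p + q = 17; m = -31; f(3) = -3*(-1) + 2*(-17) - 2*(-31) = 31; iterating: f(3)=31, f(4)=-61, f(5)=247, f(6)=-925, f(7)=3391, f(8)=-12517, f(9)=46183, f(10)=-170365, f(11)=628495, f(12)=-2318581; answer -2318581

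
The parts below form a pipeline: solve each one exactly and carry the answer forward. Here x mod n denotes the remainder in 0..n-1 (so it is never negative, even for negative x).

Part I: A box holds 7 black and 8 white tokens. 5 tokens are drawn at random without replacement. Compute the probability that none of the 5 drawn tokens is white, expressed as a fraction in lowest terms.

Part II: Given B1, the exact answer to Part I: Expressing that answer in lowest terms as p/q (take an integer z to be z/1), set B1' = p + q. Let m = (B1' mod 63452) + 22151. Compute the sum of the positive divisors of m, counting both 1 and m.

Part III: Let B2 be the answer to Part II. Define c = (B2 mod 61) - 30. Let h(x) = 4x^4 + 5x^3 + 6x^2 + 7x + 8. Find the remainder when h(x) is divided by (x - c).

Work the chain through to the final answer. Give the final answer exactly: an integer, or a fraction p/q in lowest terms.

Part I: total draws C(15,5) = 3003; favorable C(7,5) = 21; P = 1/143; answer 1/143
Part II: B1 = 1/143; threaded value p + q = 144; m = 22295; 22295 = 5 * 7^3 * 13; sigma = (1 + 5) * (1 + 7 + 49 + 343) * (1 + 13) = 6 * 400 * 14 = 33600; answer 33600
Part III: B2 = 33600; c = 20; remainder = value at the root: 4*(20)^4 + 5*(20)^3 + 6*(20)^2 + 7*(20)^1 + 8 = (640000) + (40000) + (2400) + (140) + (8) = 682548; answer 682548

682548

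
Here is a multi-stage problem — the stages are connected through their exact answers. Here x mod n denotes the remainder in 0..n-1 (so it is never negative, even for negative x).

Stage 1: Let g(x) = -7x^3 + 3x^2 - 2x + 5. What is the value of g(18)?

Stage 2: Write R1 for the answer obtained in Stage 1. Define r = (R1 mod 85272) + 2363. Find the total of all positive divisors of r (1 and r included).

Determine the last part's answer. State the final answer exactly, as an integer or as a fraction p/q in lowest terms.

Stage 1: -7*(18)^3 + 3*(18)^2 - 2*(18)^1 + 5 = (-40824) + (972) + (-36) + (5) = -39883; answer -39883
Stage 2: R1 = -39883; r = 47752; 47752 = 2^3 * 47 * 127; sigma = (1 + 2 + 4 + 8) * (1 + 47) * (1 + 127) = 15 * 48 * 128 = 92160; answer 92160

92160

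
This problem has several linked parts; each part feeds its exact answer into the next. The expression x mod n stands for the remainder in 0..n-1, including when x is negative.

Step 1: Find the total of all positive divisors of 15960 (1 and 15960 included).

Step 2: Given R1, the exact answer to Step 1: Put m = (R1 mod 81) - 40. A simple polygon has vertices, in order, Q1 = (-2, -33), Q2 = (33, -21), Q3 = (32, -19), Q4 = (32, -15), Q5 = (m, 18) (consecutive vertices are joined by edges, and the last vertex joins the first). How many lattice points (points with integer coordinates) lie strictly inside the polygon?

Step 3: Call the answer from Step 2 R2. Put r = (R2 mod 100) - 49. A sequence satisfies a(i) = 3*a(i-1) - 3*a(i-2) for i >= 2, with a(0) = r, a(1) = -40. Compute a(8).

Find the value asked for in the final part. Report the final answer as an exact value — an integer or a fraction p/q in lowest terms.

Step 1: 15960 = 2^3 * 3 * 5 * 7 * 19; sigma = (1 + 2 + 4 + 8) * (1 + 3) * (1 + 5) * (1 + 7) * (1 + 19) = 15 * 4 * 6 * 8 * 20 = 57600; answer 57600
Step 2: R1 = 57600; m = -31; cross terms: (-2*-21 - 33*-33)=1131, (33*-19 - 32*-21)=45, (32*-15 - 32*-19)=128, (32*18 - -31*-15)=111, (-31*-33 - -2*18)=1059; twice the area = |2474| = 2474; area = 1237; boundary points = 1 + 1 + 4 + 3 + 1 = 10; strictly interior points = area - boundary/2 + 1 = 1233; answer 1233
Step 3: R2 = 1233; r = -16; a(2) = 3*(-40) - 3*(-16) = -72; iterating: a(2)=-72, a(3)=-96, a(4)=-72, a(5)=72, a(6)=432, a(7)=1080, a(8)=1944; answer 1944

1944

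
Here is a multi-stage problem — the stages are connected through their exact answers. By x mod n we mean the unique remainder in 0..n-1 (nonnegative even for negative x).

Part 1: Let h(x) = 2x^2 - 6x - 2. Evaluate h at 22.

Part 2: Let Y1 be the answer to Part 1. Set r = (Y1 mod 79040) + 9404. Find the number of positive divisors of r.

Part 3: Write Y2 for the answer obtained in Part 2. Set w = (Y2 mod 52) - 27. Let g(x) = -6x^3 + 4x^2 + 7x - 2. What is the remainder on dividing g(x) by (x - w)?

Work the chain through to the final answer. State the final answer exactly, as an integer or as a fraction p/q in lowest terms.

Part 1: 2*(22)^2 - 6*(22)^1 - 2 = (968) + (-132) + (-2) = 834; answer 834
Part 2: Y1 = 834; r = 10238; 10238 = 2 * 5119; number of divisors = (1+1) * (1+1) = 4; answer 4
Part 3: Y2 = 4; w = -23; remainder = value at the root: -6*(-23)^3 + 4*(-23)^2 + 7*(-23)^1 - 2 = (73002) + (2116) + (-161) + (-2) = 74955; answer 74955

74955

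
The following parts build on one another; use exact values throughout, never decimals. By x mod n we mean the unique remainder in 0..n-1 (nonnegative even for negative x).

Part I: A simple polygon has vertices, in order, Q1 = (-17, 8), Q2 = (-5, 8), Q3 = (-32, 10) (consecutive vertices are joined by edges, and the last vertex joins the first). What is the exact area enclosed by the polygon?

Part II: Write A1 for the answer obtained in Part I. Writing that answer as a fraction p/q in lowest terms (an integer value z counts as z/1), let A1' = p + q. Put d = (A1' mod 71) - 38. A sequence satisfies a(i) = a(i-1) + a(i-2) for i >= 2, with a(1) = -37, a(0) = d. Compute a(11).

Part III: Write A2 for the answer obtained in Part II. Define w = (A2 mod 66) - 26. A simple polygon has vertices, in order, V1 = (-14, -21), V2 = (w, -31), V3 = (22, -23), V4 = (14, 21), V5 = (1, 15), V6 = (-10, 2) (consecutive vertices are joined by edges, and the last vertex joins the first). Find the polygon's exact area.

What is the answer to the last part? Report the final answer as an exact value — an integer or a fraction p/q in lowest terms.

2495/2

Part I: cross terms: (-17*8 - -5*8)=-96, (-5*10 - -32*8)=206, (-32*8 - -17*10)=-86; twice the area = |24| = 24; area = 12; answer 12
Part II: A1 = 12; threaded value p + q = 13; d = -25; a(2) = 1*(-37) + 1*(-25) = -62; iterating: a(2)=-62, a(3)=-99, a(4)=-161, a(5)=-260, a(6)=-421, a(7)=-681, a(8)=-1102, a(9)=-1783, a(10)=-2885, a(11)=-4668; answer -4668
Part III: A2 = -4668; w = -8; cross terms: (-14*-31 - -8*-21)=266, (-8*-23 - 22*-31)=866, (22*21 - 14*-23)=784, (14*15 - 1*21)=189, (1*2 - -10*15)=152, (-10*-21 - -14*2)=238; twice the area = |2495| = 2495; area = 2495/2; answer 2495/2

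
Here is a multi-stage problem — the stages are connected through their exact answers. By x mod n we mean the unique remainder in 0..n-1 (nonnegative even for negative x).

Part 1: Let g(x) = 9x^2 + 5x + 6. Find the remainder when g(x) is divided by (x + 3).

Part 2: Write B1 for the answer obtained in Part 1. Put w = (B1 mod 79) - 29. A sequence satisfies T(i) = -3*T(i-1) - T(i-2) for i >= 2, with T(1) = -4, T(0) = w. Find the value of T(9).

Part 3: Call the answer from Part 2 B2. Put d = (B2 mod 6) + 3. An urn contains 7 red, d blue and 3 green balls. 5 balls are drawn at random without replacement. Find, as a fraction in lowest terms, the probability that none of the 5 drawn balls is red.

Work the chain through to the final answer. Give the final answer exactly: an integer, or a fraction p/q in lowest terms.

Part 1: remainder = value at the root: 9*(-3)^2 + 5*(-3)^1 + 6 = (81) + (-15) + (6) = 72; answer 72
Part 2: B1 = 72; w = 43; T(2) = -3*(-4) - 1*(43) = -31; iterating: T(2)=-31, T(3)=97, T(4)=-260, T(5)=683, T(6)=-1789, T(7)=4684, T(8)=-12263, T(9)=32105; answer 32105
Part 3: B2 = 32105; d = 8; total draws C(18,5) = 8568; favorable C(11,5) = 462; P = 11/204; answer 11/204

11/204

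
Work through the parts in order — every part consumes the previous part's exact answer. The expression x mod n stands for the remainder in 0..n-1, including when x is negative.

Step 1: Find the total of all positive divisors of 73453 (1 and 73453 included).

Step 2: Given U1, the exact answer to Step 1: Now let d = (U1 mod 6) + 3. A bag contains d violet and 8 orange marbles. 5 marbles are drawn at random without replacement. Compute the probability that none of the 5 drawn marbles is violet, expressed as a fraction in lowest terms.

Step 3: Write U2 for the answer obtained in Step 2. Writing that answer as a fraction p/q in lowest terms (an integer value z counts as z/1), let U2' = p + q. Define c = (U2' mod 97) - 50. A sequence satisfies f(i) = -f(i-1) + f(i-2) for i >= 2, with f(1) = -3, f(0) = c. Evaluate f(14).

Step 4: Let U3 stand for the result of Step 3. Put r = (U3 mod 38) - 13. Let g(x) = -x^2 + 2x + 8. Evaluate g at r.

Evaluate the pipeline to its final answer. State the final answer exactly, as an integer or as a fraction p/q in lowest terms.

-520

Step 1: 73453 is prime, so its only divisors are 1 and 73453; sigma = 1 + 73453 = 73454; answer 73454
Step 2: U1 = 73454; d = 5; total draws C(13,5) = 1287; favorable C(8,5) = 56; P = 56/1287; answer 56/1287
Step 3: U2 = 56/1287; threaded value p + q = 1343; c = 32; f(2) = -1*(-3) + 1*(32) = 35; iterating: f(2)=35, f(3)=-38, f(4)=73, f(5)=-111, f(6)=184, f(7)=-295, f(8)=479, f(9)=-774, f(10)=1253, f(11)=-2027, f(12)=3280, f(13)=-5307, f(14)=8587; answer 8587
Step 4: U3 = 8587; r = 24; -1*(24)^2 + 2*(24)^1 + 8 = (-576) + (48) + (8) = -520; answer -520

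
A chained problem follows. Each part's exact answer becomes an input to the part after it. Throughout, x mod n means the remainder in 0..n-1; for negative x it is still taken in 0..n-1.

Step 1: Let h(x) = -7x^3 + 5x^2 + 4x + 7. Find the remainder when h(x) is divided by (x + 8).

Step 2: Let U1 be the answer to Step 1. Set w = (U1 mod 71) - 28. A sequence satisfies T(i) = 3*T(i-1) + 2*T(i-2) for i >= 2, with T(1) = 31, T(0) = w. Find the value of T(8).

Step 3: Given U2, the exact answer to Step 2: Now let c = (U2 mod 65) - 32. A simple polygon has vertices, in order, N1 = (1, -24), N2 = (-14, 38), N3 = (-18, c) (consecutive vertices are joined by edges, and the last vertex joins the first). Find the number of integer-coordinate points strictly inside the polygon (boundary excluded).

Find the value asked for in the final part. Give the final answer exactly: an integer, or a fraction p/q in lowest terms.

Step 1: remainder = value at the root: -7*(-8)^3 + 5*(-8)^2 + 4*(-8)^1 + 7 = (3584) + (320) + (-32) + (7) = 3879; answer 3879
Step 2: U1 = 3879; w = 17; T(2) = 3*(31) + 2*(17) = 127; iterating: T(2)=127, T(3)=443, T(4)=1583, T(5)=5635, T(6)=20071, T(7)=71483, T(8)=254591; answer 254591
Step 3: U2 = 254591; c = 19; cross terms: (1*38 - -14*-24)=-298, (-14*19 - -18*38)=418, (-18*-24 - 1*19)=413; twice the area = |533| = 533; area = 533/2; boundary points = 1 + 1 + 1 = 3; strictly interior points = area - boundary/2 + 1 = 266; answer 266

266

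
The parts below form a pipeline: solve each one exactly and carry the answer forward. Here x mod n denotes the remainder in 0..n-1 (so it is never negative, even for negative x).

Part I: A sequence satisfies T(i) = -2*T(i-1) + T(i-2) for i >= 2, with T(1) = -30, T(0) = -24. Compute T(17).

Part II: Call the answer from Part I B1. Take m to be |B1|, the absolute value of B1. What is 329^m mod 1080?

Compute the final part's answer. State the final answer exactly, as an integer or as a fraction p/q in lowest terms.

Part I: T(2) = -2*(-30) + 1*(-24) = 36; iterating: T(2)=36, T(3)=-102, T(4)=240, T(5)=-582, T(6)=1404, T(7)=-3390, T(8)=8184, T(9)=-19758, T(10)=47700, T(11)=-115158, T(12)=278016, T(13)=-671190, T(14)=1620396, T(15)=-3911982, T(16)=9444360, T(17)=-22800702; answer -22800702
Part II: B1 = -22800702; m = 22800702; squarings mod 1080: 329^1=329, 329^2=241, 329^4=841, 329^8=961, 329^16=121, 329^32=601, 329^64=481, 329^128=241, 329^256=841, 329^512=961, 329^1024=121, 329^2048=601, 329^4096=481, 329^8192=241, 329^16384=841, 329^32768=961, 329^65536=121, 329^131072=601, 329^262144=481, 329^524288=241, 329^1048576=841, 329^2097152=961, 329^4194304=121, 329^8388608=601, 329^16777216=481; 329^22800702 = 329^2 * 329^4 * 329^8 * 329^16 * 329^32 * 329^256 * 329^2048 * 329^8192 * 329^16384 * 329^32768 * 329^65536 * 329^131072 * 329^524288 * 329^1048576 * 329^4194304 * 329^16777216 = 361 (mod 1080); answer 361

361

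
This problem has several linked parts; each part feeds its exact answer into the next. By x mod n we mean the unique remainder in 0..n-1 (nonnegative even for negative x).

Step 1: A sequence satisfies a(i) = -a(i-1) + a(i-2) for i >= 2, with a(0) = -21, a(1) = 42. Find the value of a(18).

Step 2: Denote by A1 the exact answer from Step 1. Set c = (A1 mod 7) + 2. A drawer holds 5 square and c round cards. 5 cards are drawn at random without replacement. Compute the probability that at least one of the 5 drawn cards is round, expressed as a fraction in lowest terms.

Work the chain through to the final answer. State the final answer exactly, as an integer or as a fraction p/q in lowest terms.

Step 1: a(2) = -1*(42) + 1*(-21) = -63; iterating: a(2)=-63, a(3)=105, a(4)=-168, a(5)=273, a(6)=-441, a(7)=714, a(8)=-1155, a(9)=1869, a(10)=-3024, a(11)=4893, a(12)=-7917, a(13)=12810, a(14)=-20727, a(15)=33537, a(16)=-54264, a(17)=87801, a(18)=-142065; answer -142065
Step 2: A1 = -142065; c = 2; total draws C(7,5) = 21; complement C(5,5) = 1; favorable 21 - 1 = 20; P = 20/21; answer 20/21

20/21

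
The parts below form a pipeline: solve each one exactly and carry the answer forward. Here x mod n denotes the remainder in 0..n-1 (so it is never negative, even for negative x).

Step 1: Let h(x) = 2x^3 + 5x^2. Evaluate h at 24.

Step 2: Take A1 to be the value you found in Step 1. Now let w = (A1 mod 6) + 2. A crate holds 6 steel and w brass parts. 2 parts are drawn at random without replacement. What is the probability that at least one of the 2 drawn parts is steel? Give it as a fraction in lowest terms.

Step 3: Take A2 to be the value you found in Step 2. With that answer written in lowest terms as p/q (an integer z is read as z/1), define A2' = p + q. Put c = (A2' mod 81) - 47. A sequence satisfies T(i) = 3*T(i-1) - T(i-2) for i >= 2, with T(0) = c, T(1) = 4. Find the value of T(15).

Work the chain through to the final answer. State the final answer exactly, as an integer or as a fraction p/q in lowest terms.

785672

Step 1: 2*(24)^3 + 5*(24)^2 = (27648) + (2880) = 30528; answer 30528
Step 2: A1 = 30528; w = 2; total draws C(8,2) = 28; complement C(2,2) = 1; favorable 28 - 1 = 27; P = 27/28; answer 27/28
Step 3: A2 = 27/28; threaded value p + q = 55; c = 8; T(2) = 3*(4) - 1*(8) = 4; iterating: T(2)=4, T(3)=8, T(4)=20, T(5)=52, T(6)=136, T(7)=356, T(8)=932, T(9)=2440, T(10)=6388, T(11)=16724, T(12)=43784, T(13)=114628, T(14)=300100, T(15)=785672; answer 785672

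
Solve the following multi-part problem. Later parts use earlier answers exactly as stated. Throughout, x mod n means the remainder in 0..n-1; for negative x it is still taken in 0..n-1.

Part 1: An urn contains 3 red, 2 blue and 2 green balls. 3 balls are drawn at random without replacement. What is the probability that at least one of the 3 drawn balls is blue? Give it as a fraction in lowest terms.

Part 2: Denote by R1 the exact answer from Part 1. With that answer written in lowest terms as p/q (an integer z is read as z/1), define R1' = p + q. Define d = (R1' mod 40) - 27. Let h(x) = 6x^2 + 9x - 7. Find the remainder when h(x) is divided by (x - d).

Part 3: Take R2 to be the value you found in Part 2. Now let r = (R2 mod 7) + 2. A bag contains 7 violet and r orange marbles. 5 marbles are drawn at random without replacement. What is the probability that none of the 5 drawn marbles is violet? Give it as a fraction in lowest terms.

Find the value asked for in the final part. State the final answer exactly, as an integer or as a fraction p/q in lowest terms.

2/429

Part 1: total draws C(7,3) = 35; complement C(5,3) = 10; favorable 35 - 10 = 25; P = 5/7; answer 5/7
Part 2: R1 = 5/7; threaded value p + q = 12; d = -15; remainder = value at the root: 6*(-15)^2 + 9*(-15)^1 - 7 = (1350) + (-135) + (-7) = 1208; answer 1208
Part 3: R2 = 1208; r = 6; total draws C(13,5) = 1287; favorable C(6,5) = 6; P = 2/429; answer 2/429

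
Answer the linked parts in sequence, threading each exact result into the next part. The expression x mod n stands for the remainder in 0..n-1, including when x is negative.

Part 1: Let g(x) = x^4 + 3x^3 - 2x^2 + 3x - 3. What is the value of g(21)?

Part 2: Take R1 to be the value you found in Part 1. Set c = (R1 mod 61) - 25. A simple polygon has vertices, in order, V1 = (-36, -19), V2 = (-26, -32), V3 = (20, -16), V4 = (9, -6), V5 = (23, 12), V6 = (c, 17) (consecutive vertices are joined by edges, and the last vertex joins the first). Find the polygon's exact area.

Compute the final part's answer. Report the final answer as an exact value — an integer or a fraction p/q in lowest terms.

Part 1: 1*(21)^4 + 3*(21)^3 - 2*(21)^2 + 3*(21)^1 - 3 = (194481) + (27783) + (-882) + (63) + (-3) = 221442; answer 221442
Part 2: R1 = 221442; c = -13; cross terms: (-36*-32 - -26*-19)=658, (-26*-16 - 20*-32)=1056, (20*-6 - 9*-16)=24, (9*12 - 23*-6)=246, (23*17 - -13*12)=547, (-13*-19 - -36*17)=859; twice the area = |3390| = 3390; area = 1695; answer 1695

1695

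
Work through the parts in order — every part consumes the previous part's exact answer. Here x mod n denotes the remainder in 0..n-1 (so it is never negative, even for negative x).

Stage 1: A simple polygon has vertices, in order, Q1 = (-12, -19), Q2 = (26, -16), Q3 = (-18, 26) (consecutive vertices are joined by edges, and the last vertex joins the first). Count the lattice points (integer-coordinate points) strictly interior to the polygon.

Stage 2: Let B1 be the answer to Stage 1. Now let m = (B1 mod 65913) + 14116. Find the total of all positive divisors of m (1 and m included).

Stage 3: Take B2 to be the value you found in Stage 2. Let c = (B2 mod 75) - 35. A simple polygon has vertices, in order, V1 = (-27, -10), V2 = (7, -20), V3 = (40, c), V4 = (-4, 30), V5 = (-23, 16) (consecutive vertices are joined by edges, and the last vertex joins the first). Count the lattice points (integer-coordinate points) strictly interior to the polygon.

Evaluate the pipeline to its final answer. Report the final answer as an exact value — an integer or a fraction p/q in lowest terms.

Stage 1: cross terms: (-12*-16 - 26*-19)=686, (26*26 - -18*-16)=388, (-18*-19 - -12*26)=654; twice the area = |1728| = 1728; area = 864; boundary points = 1 + 2 + 3 = 6; strictly interior points = area - boundary/2 + 1 = 862; answer 862
Stage 2: B1 = 862; m = 14978; 14978 = 2 * 7489; sigma = (1 + 2) * (1 + 7489) = 3 * 7490 = 22470; answer 22470
Stage 3: B2 = 22470; c = 10; cross terms: (-27*-20 - 7*-10)=610, (7*10 - 40*-20)=870, (40*30 - -4*10)=1240, (-4*16 - -23*30)=626, (-23*-10 - -27*16)=662; twice the area = |4008| = 4008; area = 2004; boundary points = 2 + 3 + 4 + 1 + 2 = 12; strictly interior points = area - boundary/2 + 1 = 1999; answer 1999

1999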